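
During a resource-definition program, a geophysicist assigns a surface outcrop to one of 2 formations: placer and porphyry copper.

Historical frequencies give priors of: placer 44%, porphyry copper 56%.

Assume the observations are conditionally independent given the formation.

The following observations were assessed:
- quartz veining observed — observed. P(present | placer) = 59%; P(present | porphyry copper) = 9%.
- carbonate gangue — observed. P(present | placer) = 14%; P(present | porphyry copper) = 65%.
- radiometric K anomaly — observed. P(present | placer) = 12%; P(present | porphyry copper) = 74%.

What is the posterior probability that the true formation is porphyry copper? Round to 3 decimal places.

0.848

For each hypothesis, the unnormalized posterior weight is prior × product of the observation likelihoods:
  placer: 0.44 × 0.59 × 0.14 × 0.12 = 0.0043613
  porphyry copper: 0.56 × 0.09 × 0.65 × 0.74 = 0.024242
The unnormalized weights sum to 0.028604.
P(porphyry copper | evidence) = 0.024242 / 0.028604 ≈ 0.848.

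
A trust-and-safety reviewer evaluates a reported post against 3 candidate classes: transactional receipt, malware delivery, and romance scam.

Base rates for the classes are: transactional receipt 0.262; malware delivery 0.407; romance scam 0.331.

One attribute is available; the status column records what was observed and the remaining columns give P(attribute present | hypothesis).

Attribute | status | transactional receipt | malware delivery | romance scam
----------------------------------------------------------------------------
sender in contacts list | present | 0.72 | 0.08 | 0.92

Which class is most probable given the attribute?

romance scam

By Bayes' rule, the unnormalized weight for each hypothesis is prior × likelihood:
  transactional receipt: 0.262 × 0.72 = 0.18864
  malware delivery: 0.407 × 0.08 = 0.03256
  romance scam: 0.331 × 0.92 = 0.30452
The unnormalized weights sum to 0.52572.
P(transactional receipt | evidence) ≈ 0.18864 / 0.52572 ≈ 0.359
P(malware delivery | evidence) ≈ 0.03256 / 0.52572 ≈ 0.062
P(romance scam | evidence) ≈ 0.30452 / 0.52572 ≈ 0.579
The largest is 0.579, so romance scam is most probable.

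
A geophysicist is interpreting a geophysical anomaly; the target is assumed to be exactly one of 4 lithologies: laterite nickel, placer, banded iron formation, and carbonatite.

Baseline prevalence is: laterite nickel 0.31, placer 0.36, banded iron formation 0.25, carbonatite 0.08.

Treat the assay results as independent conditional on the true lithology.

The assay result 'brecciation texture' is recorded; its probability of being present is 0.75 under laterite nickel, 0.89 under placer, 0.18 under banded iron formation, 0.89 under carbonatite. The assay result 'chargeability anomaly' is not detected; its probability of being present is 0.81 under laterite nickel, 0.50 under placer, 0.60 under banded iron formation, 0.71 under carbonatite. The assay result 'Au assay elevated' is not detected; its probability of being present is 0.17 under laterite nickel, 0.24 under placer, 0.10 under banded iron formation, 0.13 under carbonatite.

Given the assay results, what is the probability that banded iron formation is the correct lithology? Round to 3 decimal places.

By Bayes' rule with conditional independence, the unnormalized weight for each hypothesis is prior × ∏ likelihoods (using 1 − P(present | H) for each absent assay result):
  laterite nickel: 0.31 × 0.75 × (1 − 0.81) × (1 − 0.17) = 0.036665
  placer: 0.36 × 0.89 × (1 − 0.50) × (1 − 0.24) = 0.12175
  banded iron formation: 0.25 × 0.18 × (1 − 0.60) × (1 − 0.10) = 0.0162
  carbonatite: 0.08 × 0.89 × (1 − 0.71) × (1 − 0.13) = 0.017964
Marginal likelihood of the evidence = 0.19258.
P(banded iron formation | evidence) = 0.0162 / 0.19258 ≈ 0.084.

0.084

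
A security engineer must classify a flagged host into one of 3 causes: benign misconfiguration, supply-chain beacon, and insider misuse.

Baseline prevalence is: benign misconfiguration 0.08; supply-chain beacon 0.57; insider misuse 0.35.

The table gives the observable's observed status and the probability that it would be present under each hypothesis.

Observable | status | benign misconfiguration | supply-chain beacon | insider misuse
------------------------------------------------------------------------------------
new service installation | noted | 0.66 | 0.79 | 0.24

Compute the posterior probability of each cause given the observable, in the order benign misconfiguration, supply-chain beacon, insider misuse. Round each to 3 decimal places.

Multiply each prior by the likelihood of the observable:
  benign misconfiguration: 0.08 × 0.66 = 0.0528
  supply-chain beacon: 0.57 × 0.79 = 0.4503
  insider misuse: 0.35 × 0.24 = 0.084
Marginal likelihood of the evidence = 0.5871.
P(benign misconfiguration | evidence) = 0.0528 / 0.5871 ≈ 0.090
P(supply-chain beacon | evidence) = 0.4503 / 0.5871 ≈ 0.767
P(insider misuse | evidence) = 0.084 / 0.5871 ≈ 0.143

0.090, 0.767, 0.143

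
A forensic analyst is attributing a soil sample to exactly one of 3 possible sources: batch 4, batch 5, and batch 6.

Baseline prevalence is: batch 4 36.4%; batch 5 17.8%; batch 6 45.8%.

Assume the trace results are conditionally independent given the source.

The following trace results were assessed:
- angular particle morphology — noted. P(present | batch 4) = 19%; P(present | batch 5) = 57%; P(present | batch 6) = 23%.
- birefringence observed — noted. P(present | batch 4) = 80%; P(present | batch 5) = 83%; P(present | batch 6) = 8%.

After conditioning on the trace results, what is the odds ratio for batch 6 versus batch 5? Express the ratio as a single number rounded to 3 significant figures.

0.100

Posterior odds equal prior odds times the likelihood ratio; only the two competing hypotheses matter.
  batch 6: 0.458 × 0.23 × 0.08 = 0.0084272
  batch 5: 0.178 × 0.57 × 0.83 = 0.084212
Posterior odds = 0.0084272 / 0.084212 ≈ 0.100.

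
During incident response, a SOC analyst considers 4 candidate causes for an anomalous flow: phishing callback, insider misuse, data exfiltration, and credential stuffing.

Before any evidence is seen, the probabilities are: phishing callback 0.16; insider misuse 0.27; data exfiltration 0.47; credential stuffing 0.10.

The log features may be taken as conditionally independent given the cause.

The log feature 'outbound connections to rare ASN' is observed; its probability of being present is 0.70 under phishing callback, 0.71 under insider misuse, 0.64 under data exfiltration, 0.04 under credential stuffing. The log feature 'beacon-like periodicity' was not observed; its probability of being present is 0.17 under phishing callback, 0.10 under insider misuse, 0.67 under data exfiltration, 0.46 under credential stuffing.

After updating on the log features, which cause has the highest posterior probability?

For each hypothesis, the unnormalized posterior weight is prior × product of the log feature likelihoods (using 1 − P(present | H) for each absent log feature):
  phishing callback: 0.16 × 0.70 × (1 − 0.17) = 0.09296
  insider misuse: 0.27 × 0.71 × (1 − 0.10) = 0.17253
  data exfiltration: 0.47 × 0.64 × (1 − 0.67) = 0.099264
  credential stuffing: 0.10 × 0.04 × (1 − 0.46) = 0.00216
Normalizing constant Z = 0.09296 + 0.17253 + 0.099264 + 0.00216 = 0.36691.
P(phishing callback | evidence) ≈ 0.09296 / 0.36691 ≈ 0.253
P(insider misuse | evidence) ≈ 0.17253 / 0.36691 ≈ 0.470
P(data exfiltration | evidence) ≈ 0.099264 / 0.36691 ≈ 0.271
P(credential stuffing | evidence) ≈ 0.00216 / 0.36691 ≈ 0.006
The largest is 0.470, so insider misuse is most probable.

insider misuse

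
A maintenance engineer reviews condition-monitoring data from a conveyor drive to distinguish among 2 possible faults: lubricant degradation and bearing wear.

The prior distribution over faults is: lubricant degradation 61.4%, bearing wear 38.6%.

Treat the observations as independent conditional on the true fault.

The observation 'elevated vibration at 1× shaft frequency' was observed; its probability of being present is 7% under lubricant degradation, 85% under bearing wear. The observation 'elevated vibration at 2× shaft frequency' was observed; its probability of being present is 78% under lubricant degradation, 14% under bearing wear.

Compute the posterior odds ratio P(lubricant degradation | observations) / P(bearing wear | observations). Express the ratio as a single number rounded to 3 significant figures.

0.730

Posterior odds equal prior odds times the likelihood ratio; only the two competing hypotheses matter.
  lubricant degradation: 0.614 × 0.07 × 0.78 = 0.033524
  bearing wear: 0.386 × 0.85 × 0.14 = 0.045934
Posterior odds = 0.033524 / 0.045934 ≈ 0.730.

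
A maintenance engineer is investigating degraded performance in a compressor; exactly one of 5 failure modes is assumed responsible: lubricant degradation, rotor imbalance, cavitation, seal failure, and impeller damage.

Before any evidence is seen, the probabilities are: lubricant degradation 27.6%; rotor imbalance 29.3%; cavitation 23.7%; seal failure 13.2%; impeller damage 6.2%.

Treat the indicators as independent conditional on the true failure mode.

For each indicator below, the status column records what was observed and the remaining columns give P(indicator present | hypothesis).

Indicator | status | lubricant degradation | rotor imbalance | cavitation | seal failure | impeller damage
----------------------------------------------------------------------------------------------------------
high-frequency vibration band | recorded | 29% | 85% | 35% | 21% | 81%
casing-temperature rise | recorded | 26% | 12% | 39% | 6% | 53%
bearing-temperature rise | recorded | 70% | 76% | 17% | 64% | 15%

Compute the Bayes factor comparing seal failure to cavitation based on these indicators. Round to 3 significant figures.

Take the product of per-indicator likelihoods under each hypothesis, then divide.
  seal failure: 0.21 × 0.06 × 0.64 = 0.008064
  cavitation: 0.35 × 0.39 × 0.17 = 0.023205
Bayes factor = 0.008064 / 0.023205 ≈ 0.348

0.348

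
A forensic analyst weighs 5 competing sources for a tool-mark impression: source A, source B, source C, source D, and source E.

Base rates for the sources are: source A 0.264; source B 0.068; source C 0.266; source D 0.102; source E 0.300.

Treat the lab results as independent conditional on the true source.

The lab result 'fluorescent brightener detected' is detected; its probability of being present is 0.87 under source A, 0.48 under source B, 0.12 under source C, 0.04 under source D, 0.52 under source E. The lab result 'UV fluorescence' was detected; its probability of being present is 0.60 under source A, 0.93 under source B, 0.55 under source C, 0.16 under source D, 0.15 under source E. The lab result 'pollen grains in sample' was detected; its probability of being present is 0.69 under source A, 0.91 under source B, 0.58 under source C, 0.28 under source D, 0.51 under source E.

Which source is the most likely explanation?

Multiply each prior by the joint likelihood of the lab result pattern:
  source A: 0.264 × 0.87 × 0.60 × 0.69 = 0.095088
  source B: 0.068 × 0.48 × 0.93 × 0.91 = 0.027623
  source C: 0.266 × 0.12 × 0.55 × 0.58 = 0.010182
  source D: 0.102 × 0.04 × 0.16 × 0.28 = 0.00018278
  source E: 0.300 × 0.52 × 0.15 × 0.51 = 0.011934
Marginal likelihood of the evidence = 0.14501.
P(source A | evidence) ≈ 0.095088 / 0.14501 ≈ 0.656
P(source B | evidence) ≈ 0.027623 / 0.14501 ≈ 0.190
P(source C | evidence) ≈ 0.010182 / 0.14501 ≈ 0.070
P(source D | evidence) ≈ 0.00018278 / 0.14501 ≈ 0.001
P(source E | evidence) ≈ 0.011934 / 0.14501 ≈ 0.082
The largest is 0.656, so source A is most probable.

source A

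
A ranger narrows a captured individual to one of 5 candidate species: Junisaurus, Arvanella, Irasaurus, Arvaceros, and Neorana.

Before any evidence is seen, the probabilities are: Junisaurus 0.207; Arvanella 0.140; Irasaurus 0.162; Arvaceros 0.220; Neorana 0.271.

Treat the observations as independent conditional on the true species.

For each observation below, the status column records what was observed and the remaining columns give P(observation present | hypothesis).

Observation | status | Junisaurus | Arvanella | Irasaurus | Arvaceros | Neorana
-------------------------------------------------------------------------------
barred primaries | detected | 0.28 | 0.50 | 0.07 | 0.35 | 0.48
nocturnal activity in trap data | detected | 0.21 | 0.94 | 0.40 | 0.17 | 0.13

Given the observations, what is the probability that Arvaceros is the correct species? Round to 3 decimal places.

0.116

For each hypothesis, the unnormalized posterior weight is prior × product of the observation likelihoods:
  Junisaurus: 0.207 × 0.28 × 0.21 = 0.012172
  Arvanella: 0.140 × 0.50 × 0.94 = 0.0658
  Irasaurus: 0.162 × 0.07 × 0.40 = 0.004536
  Arvaceros: 0.220 × 0.35 × 0.17 = 0.01309
  Neorana: 0.271 × 0.48 × 0.13 = 0.01691
Normalizing constant Z = 0.012172 + 0.0658 + 0.004536 + 0.01309 + 0.01691 = 0.11251.
P(Arvaceros | evidence) = 0.01309 / 0.11251 ≈ 0.116.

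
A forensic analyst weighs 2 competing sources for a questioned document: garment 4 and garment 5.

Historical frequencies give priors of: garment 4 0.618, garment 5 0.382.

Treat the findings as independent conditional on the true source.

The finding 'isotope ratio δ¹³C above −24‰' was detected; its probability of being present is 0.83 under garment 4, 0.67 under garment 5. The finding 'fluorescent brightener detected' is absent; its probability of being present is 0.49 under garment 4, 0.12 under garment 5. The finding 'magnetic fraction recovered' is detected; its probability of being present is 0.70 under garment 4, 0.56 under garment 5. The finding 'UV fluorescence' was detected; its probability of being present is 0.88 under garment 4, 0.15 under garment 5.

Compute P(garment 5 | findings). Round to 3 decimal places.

For each hypothesis, the unnormalized posterior weight is prior × product of the finding likelihoods (using 1 − P(present | H) for each absent finding):
  garment 4: 0.618 × 0.83 × (1 − 0.49) × 0.70 × 0.88 = 0.16115
  garment 5: 0.382 × 0.67 × (1 − 0.12) × 0.56 × 0.15 = 0.018919
The unnormalized weights sum to 0.18006.
P(garment 5 | evidence) = 0.018919 / 0.18006 ≈ 0.105.

0.105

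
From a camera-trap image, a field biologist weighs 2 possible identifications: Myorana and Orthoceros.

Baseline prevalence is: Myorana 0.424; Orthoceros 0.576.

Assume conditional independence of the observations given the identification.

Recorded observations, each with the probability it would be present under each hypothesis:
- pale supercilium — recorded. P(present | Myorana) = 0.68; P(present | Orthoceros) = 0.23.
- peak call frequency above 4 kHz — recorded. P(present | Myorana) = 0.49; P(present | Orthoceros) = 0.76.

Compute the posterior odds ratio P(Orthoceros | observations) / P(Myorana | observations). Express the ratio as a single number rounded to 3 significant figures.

Posterior odds equal prior odds times the likelihood ratio; only the two competing hypotheses matter.
  Orthoceros: 0.576 × 0.23 × 0.76 = 0.10068
  Myorana: 0.424 × 0.68 × 0.49 = 0.14128
Posterior odds = 0.10068 / 0.14128 ≈ 0.713.

0.713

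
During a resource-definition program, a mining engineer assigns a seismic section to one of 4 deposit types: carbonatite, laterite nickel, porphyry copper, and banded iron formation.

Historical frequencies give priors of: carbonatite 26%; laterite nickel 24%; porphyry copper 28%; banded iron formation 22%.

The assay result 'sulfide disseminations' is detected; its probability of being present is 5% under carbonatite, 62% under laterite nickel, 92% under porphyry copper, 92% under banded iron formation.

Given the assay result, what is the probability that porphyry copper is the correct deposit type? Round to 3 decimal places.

For each hypothesis, the unnormalized posterior weight is prior × likelihood:
  carbonatite: 0.26 × 0.05 = 0.013
  laterite nickel: 0.24 × 0.62 = 0.1488
  porphyry copper: 0.28 × 0.92 = 0.2576
  banded iron formation: 0.22 × 0.92 = 0.2024
The unnormalized weights sum to 0.6218.
P(porphyry copper | evidence) = 0.2576 / 0.6218 ≈ 0.414.

0.414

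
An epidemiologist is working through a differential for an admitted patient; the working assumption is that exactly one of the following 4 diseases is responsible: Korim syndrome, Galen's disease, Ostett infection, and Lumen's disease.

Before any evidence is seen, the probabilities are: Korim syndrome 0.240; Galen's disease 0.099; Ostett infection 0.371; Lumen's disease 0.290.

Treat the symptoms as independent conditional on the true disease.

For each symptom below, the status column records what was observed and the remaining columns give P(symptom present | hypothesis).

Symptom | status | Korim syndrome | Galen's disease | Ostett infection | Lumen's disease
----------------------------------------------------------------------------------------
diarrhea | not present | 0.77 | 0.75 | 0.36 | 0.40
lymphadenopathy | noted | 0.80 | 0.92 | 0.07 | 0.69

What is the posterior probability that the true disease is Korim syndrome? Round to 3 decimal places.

0.217

By Bayes' rule with conditional independence, the unnormalized weight for each hypothesis is prior × ∏ likelihoods (using 1 − P(present | H) for each absent symptom):
  Korim syndrome: 0.240 × (1 − 0.77) × 0.80 = 0.04416
  Galen's disease: 0.099 × (1 − 0.75) × 0.92 = 0.02277
  Ostett infection: 0.371 × (1 − 0.36) × 0.07 = 0.016621
  Lumen's disease: 0.290 × (1 − 0.40) × 0.69 = 0.12006
Normalizing constant Z = 0.04416 + 0.02277 + 0.016621 + 0.12006 = 0.20361.
P(Korim syndrome | evidence) = 0.04416 / 0.20361 ≈ 0.217.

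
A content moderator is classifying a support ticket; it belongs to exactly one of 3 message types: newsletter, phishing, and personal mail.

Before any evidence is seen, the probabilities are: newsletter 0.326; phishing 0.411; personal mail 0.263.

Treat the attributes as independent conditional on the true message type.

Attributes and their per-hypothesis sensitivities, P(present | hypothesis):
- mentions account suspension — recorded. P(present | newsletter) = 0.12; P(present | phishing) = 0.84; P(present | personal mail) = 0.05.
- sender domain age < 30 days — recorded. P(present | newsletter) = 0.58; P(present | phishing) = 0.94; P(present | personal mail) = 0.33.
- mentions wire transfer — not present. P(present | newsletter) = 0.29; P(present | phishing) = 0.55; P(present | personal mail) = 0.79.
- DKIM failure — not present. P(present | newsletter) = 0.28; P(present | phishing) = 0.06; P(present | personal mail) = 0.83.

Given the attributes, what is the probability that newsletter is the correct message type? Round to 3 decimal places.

Multiply each prior by the joint likelihood of the attribute pattern (using 1 − P(present | H) for each absent attribute):
  newsletter: 0.326 × 0.12 × 0.58 × (1 − 0.29) × (1 − 0.28) = 0.011599
  phishing: 0.411 × 0.84 × 0.94 × (1 − 0.55) × (1 − 0.06) = 0.13727
  personal mail: 0.263 × 0.05 × 0.33 × (1 − 0.79) × (1 − 0.83) = 0.00015492
Normalizing constant Z = 0.011599 + 0.13727 + 0.00015492 = 0.14903.
P(newsletter | evidence) = 0.011599 / 0.14903 ≈ 0.078.

0.078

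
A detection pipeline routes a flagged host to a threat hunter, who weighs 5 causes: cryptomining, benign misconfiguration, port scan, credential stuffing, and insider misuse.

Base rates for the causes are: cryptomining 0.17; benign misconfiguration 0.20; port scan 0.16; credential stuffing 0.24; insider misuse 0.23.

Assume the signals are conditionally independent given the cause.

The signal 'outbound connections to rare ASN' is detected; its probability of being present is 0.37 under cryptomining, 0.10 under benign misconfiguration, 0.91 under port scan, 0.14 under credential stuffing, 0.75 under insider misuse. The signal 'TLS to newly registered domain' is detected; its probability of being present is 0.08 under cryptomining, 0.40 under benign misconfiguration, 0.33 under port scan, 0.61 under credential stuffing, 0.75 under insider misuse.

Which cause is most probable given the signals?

insider misuse

For each hypothesis, the unnormalized posterior weight is prior × product of the signal likelihoods:
  cryptomining: 0.17 × 0.37 × 0.08 = 0.005032
  benign misconfiguration: 0.20 × 0.10 × 0.40 = 0.008
  port scan: 0.16 × 0.91 × 0.33 = 0.048048
  credential stuffing: 0.24 × 0.14 × 0.61 = 0.020496
  insider misuse: 0.23 × 0.75 × 0.75 = 0.12938
Marginal likelihood of the evidence = 0.21095.
P(cryptomining | evidence) ≈ 0.005032 / 0.21095 ≈ 0.024
P(benign misconfiguration | evidence) ≈ 0.008 / 0.21095 ≈ 0.038
P(port scan | evidence) ≈ 0.048048 / 0.21095 ≈ 0.228
P(credential stuffing | evidence) ≈ 0.020496 / 0.21095 ≈ 0.097
P(insider misuse | evidence) ≈ 0.12938 / 0.21095 ≈ 0.613
The largest is 0.613, so insider misuse is most probable.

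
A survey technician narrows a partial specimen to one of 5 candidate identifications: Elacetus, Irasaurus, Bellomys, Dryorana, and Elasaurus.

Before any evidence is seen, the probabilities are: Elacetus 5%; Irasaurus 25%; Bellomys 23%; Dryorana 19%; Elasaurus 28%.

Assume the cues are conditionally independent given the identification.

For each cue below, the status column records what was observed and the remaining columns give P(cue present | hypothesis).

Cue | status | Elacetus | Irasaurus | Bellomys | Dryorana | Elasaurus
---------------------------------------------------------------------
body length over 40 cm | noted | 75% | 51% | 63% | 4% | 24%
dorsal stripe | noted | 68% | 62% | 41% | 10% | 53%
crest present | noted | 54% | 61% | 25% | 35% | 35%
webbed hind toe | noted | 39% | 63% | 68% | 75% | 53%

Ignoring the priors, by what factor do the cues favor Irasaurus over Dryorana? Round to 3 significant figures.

116

The Bayes factor is the ratio of the joint likelihoods of the cue pattern under the two hypotheses.
  Irasaurus: 0.51 × 0.62 × 0.61 × 0.63 = 0.12152
  Dryorana: 0.04 × 0.10 × 0.35 × 0.75 = 0.00105
Bayes factor = 0.12152 / 0.00105 ≈ 116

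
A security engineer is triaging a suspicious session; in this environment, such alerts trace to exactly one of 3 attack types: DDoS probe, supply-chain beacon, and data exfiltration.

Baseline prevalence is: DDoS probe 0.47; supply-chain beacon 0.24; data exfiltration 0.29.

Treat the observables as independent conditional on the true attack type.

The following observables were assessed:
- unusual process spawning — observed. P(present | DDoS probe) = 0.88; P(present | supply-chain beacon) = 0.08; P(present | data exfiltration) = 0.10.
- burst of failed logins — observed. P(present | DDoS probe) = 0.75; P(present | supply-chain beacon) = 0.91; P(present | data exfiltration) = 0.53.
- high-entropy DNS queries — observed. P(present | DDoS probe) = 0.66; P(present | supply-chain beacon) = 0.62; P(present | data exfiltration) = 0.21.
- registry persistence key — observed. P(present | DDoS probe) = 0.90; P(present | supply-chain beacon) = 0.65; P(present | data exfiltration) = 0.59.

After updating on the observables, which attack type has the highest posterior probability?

Multiply each prior by the joint likelihood of the observable pattern:
  DDoS probe: 0.47 × 0.88 × 0.75 × 0.66 × 0.90 = 0.18426
  supply-chain beacon: 0.24 × 0.08 × 0.91 × 0.62 × 0.65 = 0.0070412
  data exfiltration: 0.29 × 0.10 × 0.53 × 0.21 × 0.59 = 0.0019043
The unnormalized weights sum to 0.1932.
P(DDoS probe | evidence) ≈ 0.18426 / 0.1932 ≈ 0.954
P(supply-chain beacon | evidence) ≈ 0.0070412 / 0.1932 ≈ 0.036
P(data exfiltration | evidence) ≈ 0.0019043 / 0.1932 ≈ 0.010
The largest is 0.954, so DDoS probe is most probable.

DDoS probe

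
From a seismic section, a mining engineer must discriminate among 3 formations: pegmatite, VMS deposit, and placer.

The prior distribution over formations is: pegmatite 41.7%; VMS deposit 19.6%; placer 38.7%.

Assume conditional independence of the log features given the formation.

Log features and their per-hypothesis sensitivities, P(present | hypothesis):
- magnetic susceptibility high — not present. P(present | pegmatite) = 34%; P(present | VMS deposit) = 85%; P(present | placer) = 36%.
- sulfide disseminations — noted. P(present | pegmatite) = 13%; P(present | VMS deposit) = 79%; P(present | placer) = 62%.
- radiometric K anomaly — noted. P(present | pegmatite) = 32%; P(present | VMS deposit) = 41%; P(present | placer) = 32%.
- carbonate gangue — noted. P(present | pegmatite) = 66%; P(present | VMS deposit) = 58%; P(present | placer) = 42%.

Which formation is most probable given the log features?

placer

Multiply each prior by the joint likelihood of the log feature pattern (using 1 − P(present | H) for each absent log feature):
  pegmatite: 0.417 × (1 − 0.34) × 0.13 × 0.32 × 0.66 = 0.0075564
  VMS deposit: 0.196 × (1 − 0.85) × 0.79 × 0.41 × 0.58 = 0.0055231
  placer: 0.387 × (1 − 0.36) × 0.62 × 0.32 × 0.42 = 0.020639
Marginal likelihood of the evidence = 0.033718.
P(pegmatite | evidence) ≈ 0.0075564 / 0.033718 ≈ 0.224
P(VMS deposit | evidence) ≈ 0.0055231 / 0.033718 ≈ 0.164
P(placer | evidence) ≈ 0.020639 / 0.033718 ≈ 0.612
The largest is 0.612, so placer is most probable.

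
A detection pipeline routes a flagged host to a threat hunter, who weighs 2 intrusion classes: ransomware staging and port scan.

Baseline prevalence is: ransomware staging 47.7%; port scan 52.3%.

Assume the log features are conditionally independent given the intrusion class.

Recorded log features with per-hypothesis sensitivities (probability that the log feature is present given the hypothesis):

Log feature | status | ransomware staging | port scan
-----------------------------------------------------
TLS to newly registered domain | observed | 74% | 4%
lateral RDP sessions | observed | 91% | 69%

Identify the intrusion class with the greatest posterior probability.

ransomware staging

By Bayes' rule with conditional independence, the unnormalized weight for each hypothesis is prior × ∏ likelihoods:
  ransomware staging: 0.477 × 0.74 × 0.91 = 0.32121
  port scan: 0.523 × 0.04 × 0.69 = 0.014435
Marginal likelihood of the evidence = 0.33565.
P(ransomware staging | evidence) ≈ 0.32121 / 0.33565 ≈ 0.957
P(port scan | evidence) ≈ 0.014435 / 0.33565 ≈ 0.043
The largest is 0.957, so ransomware staging is most probable.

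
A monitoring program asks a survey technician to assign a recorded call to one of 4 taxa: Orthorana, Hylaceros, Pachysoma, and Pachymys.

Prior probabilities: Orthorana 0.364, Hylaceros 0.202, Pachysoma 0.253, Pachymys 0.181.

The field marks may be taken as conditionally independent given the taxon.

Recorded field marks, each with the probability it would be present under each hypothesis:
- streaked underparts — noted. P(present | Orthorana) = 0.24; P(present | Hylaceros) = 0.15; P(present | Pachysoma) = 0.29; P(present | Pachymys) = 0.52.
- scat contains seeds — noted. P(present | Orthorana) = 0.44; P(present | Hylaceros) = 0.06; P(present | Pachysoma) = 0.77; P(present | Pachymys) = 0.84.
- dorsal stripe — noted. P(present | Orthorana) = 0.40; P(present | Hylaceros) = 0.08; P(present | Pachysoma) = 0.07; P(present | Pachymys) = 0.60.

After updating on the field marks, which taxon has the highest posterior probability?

For each hypothesis, the unnormalized posterior weight is prior × product of the field mark likelihoods:
  Orthorana: 0.364 × 0.24 × 0.44 × 0.40 = 0.015375
  Hylaceros: 0.202 × 0.15 × 0.06 × 0.08 = 0.00014544
  Pachysoma: 0.253 × 0.29 × 0.77 × 0.07 = 0.0039546
  Pachymys: 0.181 × 0.52 × 0.84 × 0.60 = 0.047436
Normalizing constant Z = 0.015375 + 0.00014544 + 0.0039546 + 0.047436 = 0.066912.
P(Orthorana | evidence) ≈ 0.015375 / 0.066912 ≈ 0.230
P(Hylaceros | evidence) ≈ 0.00014544 / 0.066912 ≈ 0.002
P(Pachysoma | evidence) ≈ 0.0039546 / 0.066912 ≈ 0.059
P(Pachymys | evidence) ≈ 0.047436 / 0.066912 ≈ 0.709
The largest is 0.709, so Pachymys is most probable.

Pachymys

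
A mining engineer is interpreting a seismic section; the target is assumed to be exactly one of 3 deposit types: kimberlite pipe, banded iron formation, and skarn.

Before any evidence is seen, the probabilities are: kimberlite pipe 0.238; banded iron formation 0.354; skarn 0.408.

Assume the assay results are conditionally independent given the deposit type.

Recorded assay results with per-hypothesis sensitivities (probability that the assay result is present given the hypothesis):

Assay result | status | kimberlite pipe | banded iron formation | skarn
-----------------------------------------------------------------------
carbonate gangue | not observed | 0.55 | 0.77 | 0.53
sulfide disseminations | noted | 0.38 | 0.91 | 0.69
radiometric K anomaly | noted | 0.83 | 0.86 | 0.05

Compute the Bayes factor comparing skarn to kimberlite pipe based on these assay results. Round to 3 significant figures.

0.114

Joint likelihood of the assay result pattern under each hypothesis (using 1 − P(present | H) for each absent assay result):
  skarn: (1 − 0.53) × 0.69 × 0.05 = 0.016215
  kimberlite pipe: (1 − 0.55) × 0.38 × 0.83 = 0.14193
Bayes factor = 0.016215 / 0.14193 ≈ 0.114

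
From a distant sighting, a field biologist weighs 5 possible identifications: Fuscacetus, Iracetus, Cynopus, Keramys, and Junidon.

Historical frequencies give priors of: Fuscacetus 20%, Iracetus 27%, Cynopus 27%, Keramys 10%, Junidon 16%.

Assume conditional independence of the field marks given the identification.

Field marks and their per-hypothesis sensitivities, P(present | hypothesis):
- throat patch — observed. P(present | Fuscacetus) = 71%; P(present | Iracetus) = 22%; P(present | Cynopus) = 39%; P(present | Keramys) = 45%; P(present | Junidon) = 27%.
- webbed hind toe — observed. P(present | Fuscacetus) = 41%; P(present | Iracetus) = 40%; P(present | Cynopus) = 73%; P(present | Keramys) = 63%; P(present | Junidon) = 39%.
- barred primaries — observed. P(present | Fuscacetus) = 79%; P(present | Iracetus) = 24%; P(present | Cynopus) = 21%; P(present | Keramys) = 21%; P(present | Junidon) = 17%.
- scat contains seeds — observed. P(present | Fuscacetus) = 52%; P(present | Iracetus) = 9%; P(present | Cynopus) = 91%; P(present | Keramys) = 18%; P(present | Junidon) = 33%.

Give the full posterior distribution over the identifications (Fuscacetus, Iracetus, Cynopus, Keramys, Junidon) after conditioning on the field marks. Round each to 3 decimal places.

For each hypothesis, the unnormalized posterior weight is prior × product of the field mark likelihoods:
  Fuscacetus: 0.20 × 0.71 × 0.41 × 0.79 × 0.52 = 0.023917
  Iracetus: 0.27 × 0.22 × 0.40 × 0.24 × 0.09 = 0.00051322
  Cynopus: 0.27 × 0.39 × 0.73 × 0.21 × 0.91 = 0.01469
  Keramys: 0.10 × 0.45 × 0.63 × 0.21 × 0.18 = 0.0010716
  Junidon: 0.16 × 0.27 × 0.39 × 0.17 × 0.33 = 0.00094517
Normalizing constant Z = 0.023917 + 0.00051322 + 0.01469 + 0.0010716 + 0.00094517 = 0.041136.
P(Fuscacetus | evidence) = 0.023917 / 0.041136 ≈ 0.581
P(Iracetus | evidence) = 0.00051322 / 0.041136 ≈ 0.012
P(Cynopus | evidence) = 0.01469 / 0.041136 ≈ 0.357
P(Keramys | evidence) = 0.0010716 / 0.041136 ≈ 0.026
P(Junidon | evidence) = 0.00094517 / 0.041136 ≈ 0.023

0.581, 0.012, 0.357, 0.026, 0.023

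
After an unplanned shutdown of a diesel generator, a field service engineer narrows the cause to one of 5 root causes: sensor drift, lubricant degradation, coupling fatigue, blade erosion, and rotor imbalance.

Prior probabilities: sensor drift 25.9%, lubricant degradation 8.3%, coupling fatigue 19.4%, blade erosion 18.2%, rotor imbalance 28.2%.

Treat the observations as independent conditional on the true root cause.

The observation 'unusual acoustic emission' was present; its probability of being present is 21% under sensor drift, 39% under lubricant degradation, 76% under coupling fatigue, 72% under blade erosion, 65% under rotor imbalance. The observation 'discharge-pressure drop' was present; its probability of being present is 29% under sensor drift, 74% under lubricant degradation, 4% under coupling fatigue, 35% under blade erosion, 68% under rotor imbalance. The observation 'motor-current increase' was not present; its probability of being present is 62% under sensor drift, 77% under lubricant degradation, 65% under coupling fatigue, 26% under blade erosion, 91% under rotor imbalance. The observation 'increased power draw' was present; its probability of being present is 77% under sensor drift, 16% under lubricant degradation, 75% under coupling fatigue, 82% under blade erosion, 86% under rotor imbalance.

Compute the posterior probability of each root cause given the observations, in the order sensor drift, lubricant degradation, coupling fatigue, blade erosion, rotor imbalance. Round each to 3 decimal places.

0.104, 0.020, 0.035, 0.625, 0.217

For each hypothesis, the unnormalized posterior weight is prior × product of the observation likelihoods (using 1 − P(present | H) for each absent observation):
  sensor drift: 0.259 × 0.21 × 0.29 × (1 − 0.62) × 0.77 = 0.0046152
  lubricant degradation: 0.083 × 0.39 × 0.74 × (1 − 0.77) × 0.16 = 0.0008815
  coupling fatigue: 0.194 × 0.76 × 0.04 × (1 − 0.65) × 0.75 = 0.0015481
  blade erosion: 0.182 × 0.72 × 0.35 × (1 − 0.26) × 0.82 = 0.02783
  rotor imbalance: 0.282 × 0.65 × 0.68 × (1 − 0.91) × 0.86 = 0.0096474
The unnormalized weights sum to 0.044523.
P(sensor drift | evidence) = 0.0046152 / 0.044523 ≈ 0.104
P(lubricant degradation | evidence) = 0.0008815 / 0.044523 ≈ 0.020
P(coupling fatigue | evidence) = 0.0015481 / 0.044523 ≈ 0.035
P(blade erosion | evidence) = 0.02783 / 0.044523 ≈ 0.625
P(rotor imbalance | evidence) = 0.0096474 / 0.044523 ≈ 0.217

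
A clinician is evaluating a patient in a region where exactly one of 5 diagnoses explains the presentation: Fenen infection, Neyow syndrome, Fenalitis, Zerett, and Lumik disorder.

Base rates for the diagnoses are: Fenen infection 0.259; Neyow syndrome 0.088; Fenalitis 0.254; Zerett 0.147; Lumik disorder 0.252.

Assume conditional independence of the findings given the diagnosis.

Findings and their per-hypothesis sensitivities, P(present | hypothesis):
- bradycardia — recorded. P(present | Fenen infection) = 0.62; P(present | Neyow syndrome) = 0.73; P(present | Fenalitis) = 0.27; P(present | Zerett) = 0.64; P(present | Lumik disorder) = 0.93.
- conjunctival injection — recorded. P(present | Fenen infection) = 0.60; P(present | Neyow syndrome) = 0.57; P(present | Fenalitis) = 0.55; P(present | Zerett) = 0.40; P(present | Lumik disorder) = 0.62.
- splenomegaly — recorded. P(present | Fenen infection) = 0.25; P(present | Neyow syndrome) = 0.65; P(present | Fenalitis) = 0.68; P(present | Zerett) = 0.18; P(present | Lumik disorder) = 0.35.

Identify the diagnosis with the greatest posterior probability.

Multiply each prior by the joint likelihood of the evidence pattern:
  Fenen infection: 0.259 × 0.62 × 0.60 × 0.25 = 0.024087
  Neyow syndrome: 0.088 × 0.73 × 0.57 × 0.65 = 0.023801
  Fenalitis: 0.254 × 0.27 × 0.55 × 0.68 = 0.025649
  Zerett: 0.147 × 0.64 × 0.40 × 0.18 = 0.0067738
  Lumik disorder: 0.252 × 0.93 × 0.62 × 0.35 = 0.050856
Normalizing constant Z = 0.024087 + 0.023801 + 0.025649 + 0.0067738 + 0.050856 = 0.13117.
P(Fenen infection | evidence) ≈ 0.024087 / 0.13117 ≈ 0.184
P(Neyow syndrome | evidence) ≈ 0.023801 / 0.13117 ≈ 0.181
P(Fenalitis | evidence) ≈ 0.025649 / 0.13117 ≈ 0.196
P(Zerett | evidence) ≈ 0.0067738 / 0.13117 ≈ 0.052
P(Lumik disorder | evidence) ≈ 0.050856 / 0.13117 ≈ 0.388
The largest is 0.388, so Lumik disorder is most probable.

Lumik disorder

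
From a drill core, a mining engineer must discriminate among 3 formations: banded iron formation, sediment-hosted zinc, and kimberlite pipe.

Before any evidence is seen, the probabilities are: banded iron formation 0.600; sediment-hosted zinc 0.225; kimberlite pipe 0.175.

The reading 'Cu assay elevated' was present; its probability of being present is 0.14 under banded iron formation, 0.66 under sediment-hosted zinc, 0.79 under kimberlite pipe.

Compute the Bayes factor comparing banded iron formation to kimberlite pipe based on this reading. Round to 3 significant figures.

0.177

Likelihood of this reading under each hypothesis:
  banded iron formation: 0.14
  kimberlite pipe: 0.79
Bayes factor = 0.14 / 0.79 ≈ 0.177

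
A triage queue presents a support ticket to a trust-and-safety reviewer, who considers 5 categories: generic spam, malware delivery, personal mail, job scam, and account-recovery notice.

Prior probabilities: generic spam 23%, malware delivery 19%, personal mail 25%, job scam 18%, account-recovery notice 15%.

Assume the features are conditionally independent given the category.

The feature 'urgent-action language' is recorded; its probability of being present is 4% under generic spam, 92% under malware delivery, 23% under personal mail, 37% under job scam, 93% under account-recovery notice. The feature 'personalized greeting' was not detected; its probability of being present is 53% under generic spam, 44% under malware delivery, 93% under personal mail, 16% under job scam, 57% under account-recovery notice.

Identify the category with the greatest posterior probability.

Multiply each prior by the joint likelihood of the feature pattern (using 1 − P(present | H) for each absent feature):
  generic spam: 0.23 × 0.04 × (1 − 0.53) = 0.004324
  malware delivery: 0.19 × 0.92 × (1 − 0.44) = 0.097888
  personal mail: 0.25 × 0.23 × (1 − 0.93) = 0.004025
  job scam: 0.18 × 0.37 × (1 − 0.16) = 0.055944
  account-recovery notice: 0.15 × 0.93 × (1 − 0.57) = 0.059985
Marginal likelihood of the evidence = 0.22217.
P(generic spam | evidence) ≈ 0.004324 / 0.22217 ≈ 0.019
P(malware delivery | evidence) ≈ 0.097888 / 0.22217 ≈ 0.441
P(personal mail | evidence) ≈ 0.004025 / 0.22217 ≈ 0.018
P(job scam | evidence) ≈ 0.055944 / 0.22217 ≈ 0.252
P(account-recovery notice | evidence) ≈ 0.059985 / 0.22217 ≈ 0.270
The largest is 0.441, so malware delivery is most probable.

malware delivery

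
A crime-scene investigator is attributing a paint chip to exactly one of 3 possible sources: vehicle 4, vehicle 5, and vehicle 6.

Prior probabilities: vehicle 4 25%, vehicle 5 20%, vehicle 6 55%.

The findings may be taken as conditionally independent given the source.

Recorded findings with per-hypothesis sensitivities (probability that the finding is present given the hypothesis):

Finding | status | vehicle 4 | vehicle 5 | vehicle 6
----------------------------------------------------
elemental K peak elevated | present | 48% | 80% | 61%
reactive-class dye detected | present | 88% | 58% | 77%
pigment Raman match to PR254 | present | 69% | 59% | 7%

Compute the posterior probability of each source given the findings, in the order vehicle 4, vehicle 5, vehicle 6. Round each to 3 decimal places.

Multiply each prior by the joint likelihood of the evidence pattern:
  vehicle 4: 0.25 × 0.48 × 0.88 × 0.69 = 0.072864
  vehicle 5: 0.20 × 0.80 × 0.58 × 0.59 = 0.054752
  vehicle 6: 0.55 × 0.61 × 0.77 × 0.07 = 0.018083
Normalizing constant Z = 0.072864 + 0.054752 + 0.018083 = 0.1457.
P(vehicle 4 | evidence) = 0.072864 / 0.1457 ≈ 0.500
P(vehicle 5 | evidence) = 0.054752 / 0.1457 ≈ 0.376
P(vehicle 6 | evidence) = 0.018083 / 0.1457 ≈ 0.124

0.500, 0.376, 0.124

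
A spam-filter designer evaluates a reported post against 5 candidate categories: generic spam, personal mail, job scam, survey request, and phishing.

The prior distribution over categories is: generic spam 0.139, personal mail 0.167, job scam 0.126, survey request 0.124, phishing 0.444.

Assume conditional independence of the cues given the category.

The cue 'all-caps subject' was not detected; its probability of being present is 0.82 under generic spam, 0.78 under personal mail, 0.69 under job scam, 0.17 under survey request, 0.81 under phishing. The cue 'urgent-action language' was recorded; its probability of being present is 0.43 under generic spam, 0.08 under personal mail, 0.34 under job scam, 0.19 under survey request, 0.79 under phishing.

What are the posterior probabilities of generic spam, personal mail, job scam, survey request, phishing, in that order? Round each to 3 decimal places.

0.095, 0.026, 0.117, 0.173, 0.589

For each hypothesis, the unnormalized posterior weight is prior × product of the cue likelihoods (using 1 − P(present | H) for each absent cue):
  generic spam: 0.139 × (1 − 0.82) × 0.43 = 0.010759
  personal mail: 0.167 × (1 − 0.78) × 0.08 = 0.0029392
  job scam: 0.126 × (1 − 0.69) × 0.34 = 0.01328
  survey request: 0.124 × (1 − 0.17) × 0.19 = 0.019555
  phishing: 0.444 × (1 − 0.81) × 0.79 = 0.066644
The unnormalized weights sum to 0.11318.
P(generic spam | evidence) = 0.010759 / 0.11318 ≈ 0.095
P(personal mail | evidence) = 0.0029392 / 0.11318 ≈ 0.026
P(job scam | evidence) = 0.01328 / 0.11318 ≈ 0.117
P(survey request | evidence) = 0.019555 / 0.11318 ≈ 0.173
P(phishing | evidence) = 0.066644 / 0.11318 ≈ 0.589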